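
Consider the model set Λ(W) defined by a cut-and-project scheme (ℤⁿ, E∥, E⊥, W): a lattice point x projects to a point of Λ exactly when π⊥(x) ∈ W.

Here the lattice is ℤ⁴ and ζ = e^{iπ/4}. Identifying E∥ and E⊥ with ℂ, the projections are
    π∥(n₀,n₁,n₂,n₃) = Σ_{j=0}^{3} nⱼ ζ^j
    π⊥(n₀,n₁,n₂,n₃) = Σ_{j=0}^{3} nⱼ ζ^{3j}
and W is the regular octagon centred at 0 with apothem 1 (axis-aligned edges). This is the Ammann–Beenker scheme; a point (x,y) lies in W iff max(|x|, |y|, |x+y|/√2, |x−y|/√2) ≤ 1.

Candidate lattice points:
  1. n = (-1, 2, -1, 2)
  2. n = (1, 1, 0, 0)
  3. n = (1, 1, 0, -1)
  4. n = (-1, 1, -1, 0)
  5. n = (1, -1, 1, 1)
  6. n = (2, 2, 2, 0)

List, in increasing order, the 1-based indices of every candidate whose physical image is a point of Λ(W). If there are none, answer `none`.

2, 3, 6

Internal map: ζ^{3j} for j=0..3 gives (1,0), (−√2/2,√2/2), (0,−1), (√2/2,√2/2).
#1 (-1, 2, -1, 2): internal (-1.000000, 3.828427); octagon support 3.828427 vs apothem 1 → ∉ W
#2 (1, 1, 0, 0): internal (0.292893, 0.707107); octagon support 0.707107 vs apothem 1 → ∈ W
#3 (1, 1, 0, -1): internal (-0.414214, 0.000000); octagon support 0.414214 vs apothem 1 → ∈ W
#4 (-1, 1, -1, 0): internal (-1.707107, 1.707107); octagon support 2.414214 vs apothem 1 → ∉ W
#5 (1, -1, 1, 1): internal (2.414214, -1.000000); octagon support 2.414214 vs apothem 1 → ∉ W
#6 (2, 2, 2, 0): internal (0.585786, -0.585786); octagon support 0.828427 vs apothem 1 → ∈ W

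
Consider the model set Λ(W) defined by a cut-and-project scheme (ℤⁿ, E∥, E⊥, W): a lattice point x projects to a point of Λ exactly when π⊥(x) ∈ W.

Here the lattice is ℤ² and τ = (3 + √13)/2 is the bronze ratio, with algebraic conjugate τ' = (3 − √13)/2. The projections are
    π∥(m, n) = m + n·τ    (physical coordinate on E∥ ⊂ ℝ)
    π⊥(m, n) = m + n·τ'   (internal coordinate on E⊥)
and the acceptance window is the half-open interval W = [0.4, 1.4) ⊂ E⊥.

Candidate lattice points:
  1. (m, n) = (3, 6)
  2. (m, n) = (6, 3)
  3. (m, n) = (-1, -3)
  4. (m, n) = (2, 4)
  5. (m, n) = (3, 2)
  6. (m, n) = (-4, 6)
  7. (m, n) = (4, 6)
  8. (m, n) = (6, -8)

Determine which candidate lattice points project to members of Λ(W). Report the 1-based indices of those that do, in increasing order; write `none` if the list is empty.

τ' = (3−√13)/2 ≈ -0.302776.
#1 (3,6): internal coord 3 + (6)·τ' = +1.183346; +1.183346 ∈ [0.4, 1.4) → IN Λ
#2 (6,3): internal coord 6 + (3)·τ' = +5.091673; +5.091673 ∉ [0.4, 1.4) → out
#3 (-1,-3): internal coord -1 + (-3)·τ' = -0.091673; -0.091673 ∉ [0.4, 1.4) → out
#4 (2,4): internal coord 2 + (4)·τ' = +0.788897; +0.788897 ∈ [0.4, 1.4) → IN Λ
#5 (3,2): internal coord 3 + (2)·τ' = +2.394449; +2.394449 ∉ [0.4, 1.4) → out
#6 (-4,6): internal coord -4 + (6)·τ' = -5.816654; -5.816654 ∉ [0.4, 1.4) → out
#7 (4,6): internal coord 4 + (6)·τ' = +2.183346; +2.183346 ∉ [0.4, 1.4) → out
#8 (6,-8): internal coord 6 + (-8)·τ' = +8.422205; +8.422205 ∉ [0.4, 1.4) → out

1, 4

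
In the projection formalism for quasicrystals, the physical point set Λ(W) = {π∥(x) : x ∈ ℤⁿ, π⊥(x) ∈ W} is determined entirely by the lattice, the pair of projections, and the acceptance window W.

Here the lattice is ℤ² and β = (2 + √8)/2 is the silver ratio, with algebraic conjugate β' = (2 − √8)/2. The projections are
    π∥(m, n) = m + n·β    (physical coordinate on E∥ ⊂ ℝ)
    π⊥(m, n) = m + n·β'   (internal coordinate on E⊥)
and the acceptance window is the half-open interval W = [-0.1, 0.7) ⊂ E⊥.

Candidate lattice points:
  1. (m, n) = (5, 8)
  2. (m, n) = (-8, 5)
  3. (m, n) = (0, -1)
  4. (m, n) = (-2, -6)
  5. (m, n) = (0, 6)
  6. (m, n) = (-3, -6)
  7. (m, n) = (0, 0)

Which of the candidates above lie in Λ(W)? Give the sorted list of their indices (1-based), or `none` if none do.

Compute β' = (2−√8)/2 = -0.414214, so π⊥(m,n) = m -0.414214·n.
candidate 1: (m,n)=(5,8) → π∥ = 5+8·β ≈ 24.313708, π⊥ = 5+8·β' ≈ 1.686292 ∉ [-0.1, 0.7) ⇒ out
candidate 2: (m,n)=(-8,5) → π∥ = -8+5·β ≈ 4.071068, π⊥ = -8+5·β' ≈ -10.071068 ∉ [-0.1, 0.7) ⇒ out
candidate 3: (m,n)=(0,-1) → π∥ = 0-1·β ≈ -2.414214, π⊥ = 0-1·β' ≈ 0.414214 ∈ [-0.1, 0.7) ⇒ IN Λ
candidate 4: (m,n)=(-2,-6) → π∥ = -2-6·β ≈ -16.485281, π⊥ = -2-6·β' ≈ 0.485281 ∈ [-0.1, 0.7) ⇒ IN Λ
candidate 5: (m,n)=(0,6) → π∥ = 0+6·β ≈ 14.485281, π⊥ = 0+6·β' ≈ -2.485281 ∉ [-0.1, 0.7) ⇒ out
candidate 6: (m,n)=(-3,-6) → π∥ = -3-6·β ≈ -17.485281, π⊥ = -3-6·β' ≈ -0.514719 ∉ [-0.1, 0.7) ⇒ out
candidate 7: (m,n)=(0,0) → π∥ = 0+0·β ≈ 0.000000, π⊥ = 0+0·β' ≈ 0.000000 ∈ [-0.1, 0.7) ⇒ IN Λ

3, 4, 7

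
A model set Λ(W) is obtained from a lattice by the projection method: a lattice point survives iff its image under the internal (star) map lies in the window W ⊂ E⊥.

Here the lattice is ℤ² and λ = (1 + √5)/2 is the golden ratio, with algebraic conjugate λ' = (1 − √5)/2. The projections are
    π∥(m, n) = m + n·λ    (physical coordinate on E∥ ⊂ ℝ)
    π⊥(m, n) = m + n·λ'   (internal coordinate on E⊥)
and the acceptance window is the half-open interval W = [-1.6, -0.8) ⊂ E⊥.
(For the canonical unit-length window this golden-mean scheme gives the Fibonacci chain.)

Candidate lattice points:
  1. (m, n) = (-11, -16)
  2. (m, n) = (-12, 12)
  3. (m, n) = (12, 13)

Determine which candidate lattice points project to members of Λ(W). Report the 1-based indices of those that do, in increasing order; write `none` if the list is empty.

1

λ' = (1−√5)/2 ≈ -0.6180.
[1] lift (-11,-16): star map gives -1.1115; window check -1.6 ≤ -1.1115 < -0.8 is true → IN Λ
[2] lift (-12,12): star map gives -19.4164; window check -1.6 ≤ -19.4164 < -0.8 is false → out
[3] lift (12,13): star map gives 3.9656; window check -1.6 ≤ 3.9656 < -0.8 is false → out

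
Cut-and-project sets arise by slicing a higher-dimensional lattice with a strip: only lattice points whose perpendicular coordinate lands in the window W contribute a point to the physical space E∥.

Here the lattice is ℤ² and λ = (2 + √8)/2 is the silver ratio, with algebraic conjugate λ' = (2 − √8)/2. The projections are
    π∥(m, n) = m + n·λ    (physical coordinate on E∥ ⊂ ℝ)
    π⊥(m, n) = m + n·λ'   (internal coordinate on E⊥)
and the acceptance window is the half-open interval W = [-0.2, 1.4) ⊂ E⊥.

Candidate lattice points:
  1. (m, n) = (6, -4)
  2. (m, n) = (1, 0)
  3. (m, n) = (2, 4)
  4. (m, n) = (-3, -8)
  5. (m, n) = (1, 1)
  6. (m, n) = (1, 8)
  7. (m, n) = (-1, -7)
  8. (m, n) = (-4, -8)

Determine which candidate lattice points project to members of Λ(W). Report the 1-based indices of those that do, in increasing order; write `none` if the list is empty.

λ' = (2−√8)/2 ≈ -0.414214.
#1 (6,-4): internal coord 6 + (-4)·λ' = +7.656854; +7.656854 ∉ [-0.2, 1.4) → out
#2 (1,0): internal coord 1 + (0)·λ' = +1.000000; +1.000000 ∈ [-0.2, 1.4) → IN Λ
#3 (2,4): internal coord 2 + (4)·λ' = +0.343146; +0.343146 ∈ [-0.2, 1.4) → IN Λ
#4 (-3,-8): internal coord -3 + (-8)·λ' = +0.313708; +0.313708 ∈ [-0.2, 1.4) → IN Λ
#5 (1,1): internal coord 1 + (1)·λ' = +0.585786; +0.585786 ∈ [-0.2, 1.4) → IN Λ
#6 (1,8): internal coord 1 + (8)·λ' = -2.313708; -2.313708 ∉ [-0.2, 1.4) → out
#7 (-1,-7): internal coord -1 + (-7)·λ' = +1.899495; +1.899495 ∉ [-0.2, 1.4) → out
#8 (-4,-8): internal coord -4 + (-8)·λ' = -0.686292; -0.686292 ∉ [-0.2, 1.4) → out

2, 3, 4, 5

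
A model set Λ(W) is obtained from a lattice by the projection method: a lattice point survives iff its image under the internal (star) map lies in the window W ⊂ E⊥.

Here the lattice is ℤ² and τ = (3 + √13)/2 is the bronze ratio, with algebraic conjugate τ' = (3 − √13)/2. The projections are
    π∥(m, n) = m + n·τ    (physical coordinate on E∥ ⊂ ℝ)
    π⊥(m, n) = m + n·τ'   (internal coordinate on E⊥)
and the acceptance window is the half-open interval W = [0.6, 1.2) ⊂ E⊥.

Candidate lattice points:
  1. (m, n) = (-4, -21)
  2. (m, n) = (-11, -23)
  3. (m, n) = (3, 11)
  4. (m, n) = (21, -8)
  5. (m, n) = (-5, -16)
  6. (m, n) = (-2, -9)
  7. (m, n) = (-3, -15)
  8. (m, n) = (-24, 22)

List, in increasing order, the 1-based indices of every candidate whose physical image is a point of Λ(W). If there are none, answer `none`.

Numerically τ ≈ 3.3028 and τ' = −1/τ ≈ -0.3028.
#1 (-4,-21): internal coord -4 + (-21)·τ' = +2.3583; +2.3583 ∉ [0.6, 1.2) → out
#2 (-11,-23): internal coord -11 + (-23)·τ' = -4.0362; -4.0362 ∉ [0.6, 1.2) → out
#3 (3,11): internal coord 3 + (11)·τ' = -0.3305; -0.3305 ∉ [0.6, 1.2) → out
#4 (21,-8): internal coord 21 + (-8)·τ' = +23.4222; +23.4222 ∉ [0.6, 1.2) → out
#5 (-5,-16): internal coord -5 + (-16)·τ' = -0.1556; -0.1556 ∉ [0.6, 1.2) → out
#6 (-2,-9): internal coord -2 + (-9)·τ' = +0.7250; +0.7250 ∈ [0.6, 1.2) → IN Λ
#7 (-3,-15): internal coord -3 + (-15)·τ' = +1.5416; +1.5416 ∉ [0.6, 1.2) → out
#8 (-24,22): internal coord -24 + (22)·τ' = -30.6611; -30.6611 ∉ [0.6, 1.2) → out

6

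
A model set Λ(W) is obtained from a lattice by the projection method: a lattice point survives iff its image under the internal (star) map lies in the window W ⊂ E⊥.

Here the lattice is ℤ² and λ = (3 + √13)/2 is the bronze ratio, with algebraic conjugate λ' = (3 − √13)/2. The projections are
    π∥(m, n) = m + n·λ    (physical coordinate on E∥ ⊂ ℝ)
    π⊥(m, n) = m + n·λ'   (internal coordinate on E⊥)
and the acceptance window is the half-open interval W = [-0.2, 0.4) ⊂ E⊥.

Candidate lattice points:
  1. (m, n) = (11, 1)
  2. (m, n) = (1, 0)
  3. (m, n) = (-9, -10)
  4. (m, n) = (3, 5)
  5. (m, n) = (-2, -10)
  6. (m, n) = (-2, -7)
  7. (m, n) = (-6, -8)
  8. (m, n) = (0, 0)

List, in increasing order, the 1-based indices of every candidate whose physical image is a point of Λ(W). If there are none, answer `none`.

6, 8

λ' = (3−√13)/2 ≈ -0.3028.
[1] lift (11,1): star map gives 10.6972; window check -0.2 ≤ 10.6972 < 0.4 is false → out
[2] lift (1,0): star map gives 1.0000; window check -0.2 ≤ 1.0000 < 0.4 is false → out
[3] lift (-9,-10): star map gives -5.9722; window check -0.2 ≤ -5.9722 < 0.4 is false → out
[4] lift (3,5): star map gives 1.4861; window check -0.2 ≤ 1.4861 < 0.4 is false → out
[5] lift (-2,-10): star map gives 1.0278; window check -0.2 ≤ 1.0278 < 0.4 is false → out
[6] lift (-2,-7): star map gives 0.1194; window check -0.2 ≤ 0.1194 < 0.4 is true → IN Λ
[7] lift (-6,-8): star map gives -3.5778; window check -0.2 ≤ -3.5778 < 0.4 is false → out
[8] lift (0,0): star map gives 0.0000; window check -0.2 ≤ 0.0000 < 0.4 is true → IN Λ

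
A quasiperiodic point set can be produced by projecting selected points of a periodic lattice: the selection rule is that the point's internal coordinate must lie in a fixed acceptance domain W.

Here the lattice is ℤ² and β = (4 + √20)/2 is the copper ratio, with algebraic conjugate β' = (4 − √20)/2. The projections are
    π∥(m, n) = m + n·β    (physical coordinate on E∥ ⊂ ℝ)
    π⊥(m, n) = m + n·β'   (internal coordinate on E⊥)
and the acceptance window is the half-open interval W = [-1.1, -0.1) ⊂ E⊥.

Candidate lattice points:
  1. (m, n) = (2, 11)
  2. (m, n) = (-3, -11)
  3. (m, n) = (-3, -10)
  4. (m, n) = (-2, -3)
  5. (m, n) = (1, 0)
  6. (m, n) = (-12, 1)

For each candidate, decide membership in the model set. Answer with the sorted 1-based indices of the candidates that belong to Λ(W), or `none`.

1, 2, 3

β' = (4−√20)/2 ≈ -0.236068.
[1] lift (2,11): star map gives -0.596748; window check -1.1 ≤ -0.596748 < -0.1 is true → IN Λ
[2] lift (-3,-11): star map gives -0.403252; window check -1.1 ≤ -0.403252 < -0.1 is true → IN Λ
[3] lift (-3,-10): star map gives -0.639320; window check -1.1 ≤ -0.639320 < -0.1 is true → IN Λ
[4] lift (-2,-3): star map gives -1.291796; window check -1.1 ≤ -1.291796 < -0.1 is false → out
[5] lift (1,0): star map gives 1.000000; window check -1.1 ≤ 1.000000 < -0.1 is false → out
[6] lift (-12,1): star map gives -12.236068; window check -1.1 ≤ -12.236068 < -0.1 is false → out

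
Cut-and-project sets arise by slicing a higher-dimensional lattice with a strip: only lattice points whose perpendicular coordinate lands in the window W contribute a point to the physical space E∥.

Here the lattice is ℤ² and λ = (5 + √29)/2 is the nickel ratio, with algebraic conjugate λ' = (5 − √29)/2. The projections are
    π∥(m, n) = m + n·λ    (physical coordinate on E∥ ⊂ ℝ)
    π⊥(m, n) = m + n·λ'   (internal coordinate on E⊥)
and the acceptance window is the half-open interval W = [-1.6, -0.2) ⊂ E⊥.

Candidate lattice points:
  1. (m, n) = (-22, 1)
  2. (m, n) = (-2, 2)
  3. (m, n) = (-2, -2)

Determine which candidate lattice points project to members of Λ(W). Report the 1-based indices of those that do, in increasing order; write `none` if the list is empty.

none

Numerically λ ≈ 5.1926 and λ' = −1/λ ≈ -0.1926.
#1 (-22,1): internal coord -22 + (1)·λ' = -22.1926; -22.1926 ∉ [-1.6, -0.2) → out
#2 (-2,2): internal coord -2 + (2)·λ' = -2.3852; -2.3852 ∉ [-1.6, -0.2) → out
#3 (-2,-2): internal coord -2 + (-2)·λ' = -1.6148; -1.6148 ∉ [-1.6, -0.2) → out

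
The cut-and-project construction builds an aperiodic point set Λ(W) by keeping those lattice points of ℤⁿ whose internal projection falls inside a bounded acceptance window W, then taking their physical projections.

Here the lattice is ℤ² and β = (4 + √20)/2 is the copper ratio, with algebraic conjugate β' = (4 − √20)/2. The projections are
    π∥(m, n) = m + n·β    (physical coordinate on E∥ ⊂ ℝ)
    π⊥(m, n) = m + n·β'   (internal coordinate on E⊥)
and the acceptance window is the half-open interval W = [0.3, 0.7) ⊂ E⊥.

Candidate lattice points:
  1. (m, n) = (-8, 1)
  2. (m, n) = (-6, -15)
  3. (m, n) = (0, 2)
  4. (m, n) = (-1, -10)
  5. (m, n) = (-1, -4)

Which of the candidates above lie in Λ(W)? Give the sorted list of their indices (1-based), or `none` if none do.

none

Numerically β ≈ 4.236068 and β' = −1/β ≈ -0.236068.
[1] lift (-8,1): star map gives -8.236068; window check 0.3 ≤ -8.236068 < 0.7 is false → out
[2] lift (-6,-15): star map gives -2.458980; window check 0.3 ≤ -2.458980 < 0.7 is false → out
[3] lift (0,2): star map gives -0.472136; window check 0.3 ≤ -0.472136 < 0.7 is false → out
[4] lift (-1,-10): star map gives 1.360680; window check 0.3 ≤ 1.360680 < 0.7 is false → out
[5] lift (-1,-4): star map gives -0.055728; window check 0.3 ≤ -0.055728 < 0.7 is false → out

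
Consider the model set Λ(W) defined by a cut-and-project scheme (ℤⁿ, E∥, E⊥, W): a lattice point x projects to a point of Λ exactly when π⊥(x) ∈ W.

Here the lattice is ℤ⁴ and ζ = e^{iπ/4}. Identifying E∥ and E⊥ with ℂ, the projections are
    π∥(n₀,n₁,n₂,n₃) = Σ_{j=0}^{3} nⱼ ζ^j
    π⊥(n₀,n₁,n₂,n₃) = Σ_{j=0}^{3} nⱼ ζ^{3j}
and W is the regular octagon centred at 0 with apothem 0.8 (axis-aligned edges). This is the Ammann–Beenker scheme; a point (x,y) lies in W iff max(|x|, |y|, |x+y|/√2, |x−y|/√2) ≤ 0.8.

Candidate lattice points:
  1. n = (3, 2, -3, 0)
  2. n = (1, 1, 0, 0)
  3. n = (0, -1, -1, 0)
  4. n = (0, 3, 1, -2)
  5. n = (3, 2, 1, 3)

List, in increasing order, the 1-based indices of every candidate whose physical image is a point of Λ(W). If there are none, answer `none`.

2, 3

π⊥(n) = n₀ + n₁ζ³ + n₂ζ⁶ + n₃ζ⁹ where ζ = e^{iπ/4}.
candidate 1: n = (3, 2, -3, 0) → π⊥ ≈ (+1.5858, +4.4142); max(|x|,|y|,|x±y|/√2) = 4.4142 > 0.8 ⇒ ∉ W
candidate 2: n = (1, 1, 0, 0) → π⊥ ≈ (+0.2929, +0.7071); max(|x|,|y|,|x±y|/√2) = 0.7071 ≤ 0.8 ⇒ ∈ W
candidate 3: n = (0, -1, -1, 0) → π⊥ ≈ (+0.7071, +0.2929); max(|x|,|y|,|x±y|/√2) = 0.7071 ≤ 0.8 ⇒ ∈ W
candidate 4: n = (0, 3, 1, -2) → π⊥ ≈ (-3.5355, -0.2929); max(|x|,|y|,|x±y|/√2) = 3.5355 > 0.8 ⇒ ∉ W
candidate 5: n = (3, 2, 1, 3) → π⊥ ≈ (+3.7071, +2.5355); max(|x|,|y|,|x±y|/√2) = 4.4142 > 0.8 ⇒ ∉ W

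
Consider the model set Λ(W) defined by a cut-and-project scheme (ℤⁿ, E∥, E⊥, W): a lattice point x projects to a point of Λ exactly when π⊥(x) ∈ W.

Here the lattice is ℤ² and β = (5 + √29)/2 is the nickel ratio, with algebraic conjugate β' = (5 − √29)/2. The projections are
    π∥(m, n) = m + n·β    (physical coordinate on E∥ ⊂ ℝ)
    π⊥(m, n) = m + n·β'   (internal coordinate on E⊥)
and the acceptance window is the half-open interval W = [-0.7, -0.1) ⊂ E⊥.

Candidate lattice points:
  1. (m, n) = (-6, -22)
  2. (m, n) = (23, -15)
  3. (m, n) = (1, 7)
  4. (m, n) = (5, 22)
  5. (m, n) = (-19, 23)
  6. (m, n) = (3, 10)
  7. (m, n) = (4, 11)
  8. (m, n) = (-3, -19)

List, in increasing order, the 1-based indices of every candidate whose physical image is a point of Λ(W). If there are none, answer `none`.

Compute β' = (5−√29)/2 = -0.19258, so π⊥(m,n) = m -0.19258·n.
candidate 1: (m,n)=(-6,-22) → π∥ = -6-22·β ≈ -120.23681, π⊥ = -6-22·β' ≈ -1.76319 ∉ [-0.7, -0.1) ⇒ out
candidate 2: (m,n)=(23,-15) → π∥ = 23-15·β ≈ -54.88874, π⊥ = 23-15·β' ≈ 25.88874 ∉ [-0.7, -0.1) ⇒ out
candidate 3: (m,n)=(1,7) → π∥ = 1+7·β ≈ 37.34808, π⊥ = 1+7·β' ≈ -0.34808 ∈ [-0.7, -0.1) ⇒ IN Λ
candidate 4: (m,n)=(5,22) → π∥ = 5+22·β ≈ 119.23681, π⊥ = 5+22·β' ≈ 0.76319 ∉ [-0.7, -0.1) ⇒ out
candidate 5: (m,n)=(-19,23) → π∥ = -19+23·β ≈ 100.42940, π⊥ = -19+23·β' ≈ -23.42940 ∉ [-0.7, -0.1) ⇒ out
candidate 6: (m,n)=(3,10) → π∥ = 3+10·β ≈ 54.92582, π⊥ = 3+10·β' ≈ 1.07418 ∉ [-0.7, -0.1) ⇒ out
candidate 7: (m,n)=(4,11) → π∥ = 4+11·β ≈ 61.11841, π⊥ = 4+11·β' ≈ 1.88159 ∉ [-0.7, -0.1) ⇒ out
candidate 8: (m,n)=(-3,-19) → π∥ = -3-19·β ≈ -101.65907, π⊥ = -3-19·β' ≈ 0.65907 ∉ [-0.7, -0.1) ⇒ out

3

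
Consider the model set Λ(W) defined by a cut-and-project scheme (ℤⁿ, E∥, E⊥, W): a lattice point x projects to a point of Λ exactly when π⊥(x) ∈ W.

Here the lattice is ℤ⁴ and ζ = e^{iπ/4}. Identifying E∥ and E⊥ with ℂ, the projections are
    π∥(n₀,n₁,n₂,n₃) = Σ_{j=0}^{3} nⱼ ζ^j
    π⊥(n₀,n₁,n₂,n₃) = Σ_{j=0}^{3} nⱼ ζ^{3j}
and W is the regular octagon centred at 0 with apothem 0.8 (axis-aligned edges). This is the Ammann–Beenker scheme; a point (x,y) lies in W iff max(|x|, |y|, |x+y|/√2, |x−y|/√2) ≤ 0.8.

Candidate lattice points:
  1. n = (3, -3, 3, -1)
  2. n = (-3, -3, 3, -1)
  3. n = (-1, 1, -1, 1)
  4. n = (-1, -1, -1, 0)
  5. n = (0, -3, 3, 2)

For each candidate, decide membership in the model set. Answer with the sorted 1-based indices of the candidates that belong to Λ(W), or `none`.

4

With ζ = e^{iπ/4} the internal vectors are ζ^0,ζ^3,ζ^6,ζ^9.
candidate 1: n = (3, -3, 3, -1) → π⊥ ≈ (+4.414214, -5.828427); max(|x|,|y|,|x±y|/√2) = 7.242641 > 0.8 ⇒ ∉ W
candidate 2: n = (-3, -3, 3, -1) → π⊥ ≈ (-1.585786, -5.828427); max(|x|,|y|,|x±y|/√2) = 5.828427 > 0.8 ⇒ ∉ W
candidate 3: n = (-1, 1, -1, 1) → π⊥ ≈ (-1.000000, +2.414214); max(|x|,|y|,|x±y|/√2) = 2.414214 > 0.8 ⇒ ∉ W
candidate 4: n = (-1, -1, -1, 0) → π⊥ ≈ (-0.292893, +0.292893); max(|x|,|y|,|x±y|/√2) = 0.414214 ≤ 0.8 ⇒ ∈ W
candidate 5: n = (0, -3, 3, 2) → π⊥ ≈ (+3.535534, -3.707107); max(|x|,|y|,|x±y|/√2) = 5.121320 > 0.8 ⇒ ∉ W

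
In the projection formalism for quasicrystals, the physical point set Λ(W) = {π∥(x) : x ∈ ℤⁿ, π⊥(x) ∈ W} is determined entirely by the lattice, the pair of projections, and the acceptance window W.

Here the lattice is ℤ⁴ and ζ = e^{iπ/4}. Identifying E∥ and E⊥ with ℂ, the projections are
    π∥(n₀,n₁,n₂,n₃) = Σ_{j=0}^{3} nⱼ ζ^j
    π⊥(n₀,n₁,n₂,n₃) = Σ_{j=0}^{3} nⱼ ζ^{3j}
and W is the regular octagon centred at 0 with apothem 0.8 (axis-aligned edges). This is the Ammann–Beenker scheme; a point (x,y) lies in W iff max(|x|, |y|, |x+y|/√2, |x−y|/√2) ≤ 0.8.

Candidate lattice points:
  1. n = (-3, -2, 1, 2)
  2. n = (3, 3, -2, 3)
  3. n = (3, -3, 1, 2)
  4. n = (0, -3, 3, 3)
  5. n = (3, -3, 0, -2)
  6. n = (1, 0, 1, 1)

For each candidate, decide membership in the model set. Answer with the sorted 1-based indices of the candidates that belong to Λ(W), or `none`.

none

π⊥(n) = n₀ + n₁ζ³ + n₂ζ⁶ + n₃ζ⁹ where ζ = e^{iπ/4}.
candidate 1: n = (-3, -2, 1, 2) → π⊥ ≈ (-0.171573, -1.000000); max(|x|,|y|,|x±y|/√2) = 1.000000 > 0.8 ⇒ ∉ W
candidate 2: n = (3, 3, -2, 3) → π⊥ ≈ (+3.000000, +6.242641); max(|x|,|y|,|x±y|/√2) = 6.535534 > 0.8 ⇒ ∉ W
candidate 3: n = (3, -3, 1, 2) → π⊥ ≈ (+6.535534, -1.707107); max(|x|,|y|,|x±y|/√2) = 6.535534 > 0.8 ⇒ ∉ W
candidate 4: n = (0, -3, 3, 3) → π⊥ ≈ (+4.242641, -3.000000); max(|x|,|y|,|x±y|/√2) = 5.121320 > 0.8 ⇒ ∉ W
candidate 5: n = (3, -3, 0, -2) → π⊥ ≈ (+3.707107, -3.535534); max(|x|,|y|,|x±y|/√2) = 5.121320 > 0.8 ⇒ ∉ W
candidate 6: n = (1, 0, 1, 1) → π⊥ ≈ (+1.707107, -0.292893); max(|x|,|y|,|x±y|/√2) = 1.707107 > 0.8 ⇒ ∉ W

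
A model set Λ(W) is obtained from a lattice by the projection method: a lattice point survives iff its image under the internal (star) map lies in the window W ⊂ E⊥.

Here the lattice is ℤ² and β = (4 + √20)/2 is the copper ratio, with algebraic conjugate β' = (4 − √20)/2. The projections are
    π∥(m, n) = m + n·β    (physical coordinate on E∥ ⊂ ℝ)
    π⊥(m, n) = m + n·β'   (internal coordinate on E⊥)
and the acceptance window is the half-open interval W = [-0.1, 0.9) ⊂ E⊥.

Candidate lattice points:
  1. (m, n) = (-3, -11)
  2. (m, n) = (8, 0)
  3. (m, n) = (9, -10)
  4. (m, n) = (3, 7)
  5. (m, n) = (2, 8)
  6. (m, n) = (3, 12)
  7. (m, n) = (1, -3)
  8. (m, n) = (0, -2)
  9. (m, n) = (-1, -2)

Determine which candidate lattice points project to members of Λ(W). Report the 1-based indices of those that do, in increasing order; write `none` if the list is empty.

5, 6, 8

Compute β' = (4−√20)/2 = -0.236068, so π⊥(m,n) = m -0.236068·n.
[1] lift (-3,-11): star map gives -0.403252; window check -0.1 ≤ -0.403252 < 0.9 is false → out
[2] lift (8,0): star map gives 8.000000; window check -0.1 ≤ 8.000000 < 0.9 is false → out
[3] lift (9,-10): star map gives 11.360680; window check -0.1 ≤ 11.360680 < 0.9 is false → out
[4] lift (3,7): star map gives 1.347524; window check -0.1 ≤ 1.347524 < 0.9 is false → out
[5] lift (2,8): star map gives 0.111456; window check -0.1 ≤ 0.111456 < 0.9 is true → IN Λ
[6] lift (3,12): star map gives 0.167184; window check -0.1 ≤ 0.167184 < 0.9 is true → IN Λ
[7] lift (1,-3): star map gives 1.708204; window check -0.1 ≤ 1.708204 < 0.9 is false → out
[8] lift (0,-2): star map gives 0.472136; window check -0.1 ≤ 0.472136 < 0.9 is true → IN Λ
[9] lift (-1,-2): star map gives -0.527864; window check -0.1 ≤ -0.527864 < 0.9 is false → out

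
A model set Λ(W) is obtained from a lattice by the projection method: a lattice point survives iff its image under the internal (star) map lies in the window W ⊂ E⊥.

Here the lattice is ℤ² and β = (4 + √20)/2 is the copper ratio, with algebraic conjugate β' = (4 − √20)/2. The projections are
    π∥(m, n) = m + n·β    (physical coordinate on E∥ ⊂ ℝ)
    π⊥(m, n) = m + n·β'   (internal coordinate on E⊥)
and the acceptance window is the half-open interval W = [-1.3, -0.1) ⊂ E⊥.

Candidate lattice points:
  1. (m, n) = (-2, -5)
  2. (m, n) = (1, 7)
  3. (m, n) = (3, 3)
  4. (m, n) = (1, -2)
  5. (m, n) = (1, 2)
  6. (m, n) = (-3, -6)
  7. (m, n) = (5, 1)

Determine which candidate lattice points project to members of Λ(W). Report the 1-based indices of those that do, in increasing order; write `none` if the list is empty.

Numerically β ≈ 4.236068 and β' = −1/β ≈ -0.236068.
[1] lift (-2,-5): star map gives -0.819660; window check -1.3 ≤ -0.819660 < -0.1 is true → IN Λ
[2] lift (1,7): star map gives -0.652476; window check -1.3 ≤ -0.652476 < -0.1 is true → IN Λ
[3] lift (3,3): star map gives 2.291796; window check -1.3 ≤ 2.291796 < -0.1 is false → out
[4] lift (1,-2): star map gives 1.472136; window check -1.3 ≤ 1.472136 < -0.1 is false → out
[5] lift (1,2): star map gives 0.527864; window check -1.3 ≤ 0.527864 < -0.1 is false → out
[6] lift (-3,-6): star map gives -1.583592; window check -1.3 ≤ -1.583592 < -0.1 is false → out
[7] lift (5,1): star map gives 4.763932; window check -1.3 ≤ 4.763932 < -0.1 is false → out

1, 2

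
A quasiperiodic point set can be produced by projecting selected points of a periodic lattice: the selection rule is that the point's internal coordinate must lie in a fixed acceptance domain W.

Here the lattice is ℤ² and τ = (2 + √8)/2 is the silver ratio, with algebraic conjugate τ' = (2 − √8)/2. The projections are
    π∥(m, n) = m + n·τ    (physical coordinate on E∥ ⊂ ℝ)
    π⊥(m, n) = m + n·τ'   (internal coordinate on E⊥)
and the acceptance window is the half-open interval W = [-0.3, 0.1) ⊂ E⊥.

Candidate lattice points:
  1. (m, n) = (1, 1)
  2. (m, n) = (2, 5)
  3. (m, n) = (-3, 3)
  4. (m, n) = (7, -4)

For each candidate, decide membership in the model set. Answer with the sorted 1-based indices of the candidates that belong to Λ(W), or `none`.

Compute τ' = (2−√8)/2 = -0.414214, so π⊥(m,n) = m -0.414214·n.
candidate 1: (m,n)=(1,1) → π∥ = 1+1·τ ≈ 3.414214, π⊥ = 1+1·τ' ≈ 0.585786 ∉ [-0.3, 0.1) ⇒ out
candidate 2: (m,n)=(2,5) → π∥ = 2+5·τ ≈ 14.071068, π⊥ = 2+5·τ' ≈ -0.071068 ∈ [-0.3, 0.1) ⇒ IN Λ
candidate 3: (m,n)=(-3,3) → π∥ = -3+3·τ ≈ 4.242641, π⊥ = -3+3·τ' ≈ -4.242641 ∉ [-0.3, 0.1) ⇒ out
candidate 4: (m,n)=(7,-4) → π∥ = 7-4·τ ≈ -2.656854, π⊥ = 7-4·τ' ≈ 8.656854 ∉ [-0.3, 0.1) ⇒ out

2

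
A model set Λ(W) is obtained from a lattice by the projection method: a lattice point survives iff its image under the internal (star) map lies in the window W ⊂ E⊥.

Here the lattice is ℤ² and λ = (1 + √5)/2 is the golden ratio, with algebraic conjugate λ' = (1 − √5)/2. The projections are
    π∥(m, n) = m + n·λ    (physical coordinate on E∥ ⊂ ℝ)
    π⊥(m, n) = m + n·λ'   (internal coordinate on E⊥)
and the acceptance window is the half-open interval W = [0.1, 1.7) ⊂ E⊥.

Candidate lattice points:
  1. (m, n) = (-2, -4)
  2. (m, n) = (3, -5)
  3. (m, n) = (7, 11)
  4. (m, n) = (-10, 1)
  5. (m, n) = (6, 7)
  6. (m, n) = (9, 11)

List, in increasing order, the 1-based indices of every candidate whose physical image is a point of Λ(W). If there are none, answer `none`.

1, 3, 5

λ' = (1−√5)/2 ≈ -0.6180.
[1] lift (-2,-4): star map gives 0.4721; window check 0.1 ≤ 0.4721 < 1.7 is true → IN Λ
[2] lift (3,-5): star map gives 6.0902; window check 0.1 ≤ 6.0902 < 1.7 is false → out
[3] lift (7,11): star map gives 0.2016; window check 0.1 ≤ 0.2016 < 1.7 is true → IN Λ
[4] lift (-10,1): star map gives -10.6180; window check 0.1 ≤ -10.6180 < 1.7 is false → out
[5] lift (6,7): star map gives 1.6738; window check 0.1 ≤ 1.6738 < 1.7 is true → IN Λ
[6] lift (9,11): star map gives 2.2016; window check 0.1 ≤ 2.2016 < 1.7 is false → out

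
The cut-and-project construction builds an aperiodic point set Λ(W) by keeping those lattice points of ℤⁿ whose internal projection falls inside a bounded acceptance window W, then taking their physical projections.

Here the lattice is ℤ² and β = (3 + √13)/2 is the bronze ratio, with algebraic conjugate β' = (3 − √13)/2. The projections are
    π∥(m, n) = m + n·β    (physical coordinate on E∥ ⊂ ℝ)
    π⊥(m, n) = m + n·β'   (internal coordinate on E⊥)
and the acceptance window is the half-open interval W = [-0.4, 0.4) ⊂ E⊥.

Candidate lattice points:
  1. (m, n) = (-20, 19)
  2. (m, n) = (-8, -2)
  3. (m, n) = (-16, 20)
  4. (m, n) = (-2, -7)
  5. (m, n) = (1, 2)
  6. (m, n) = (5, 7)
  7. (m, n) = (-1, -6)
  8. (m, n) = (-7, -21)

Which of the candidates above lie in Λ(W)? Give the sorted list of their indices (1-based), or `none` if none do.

β' = (3−√13)/2 ≈ -0.302776.
#1 (-20,19): internal coord -20 + (19)·β' = -25.752737; -25.752737 ∉ [-0.4, 0.4) → out
#2 (-8,-2): internal coord -8 + (-2)·β' = -7.394449; -7.394449 ∉ [-0.4, 0.4) → out
#3 (-16,20): internal coord -16 + (20)·β' = -22.055513; -22.055513 ∉ [-0.4, 0.4) → out
#4 (-2,-7): internal coord -2 + (-7)·β' = +0.119429; +0.119429 ∈ [-0.4, 0.4) → IN Λ
#5 (1,2): internal coord 1 + (2)·β' = +0.394449; +0.394449 ∈ [-0.4, 0.4) → IN Λ
#6 (5,7): internal coord 5 + (7)·β' = +2.880571; +2.880571 ∉ [-0.4, 0.4) → out
#7 (-1,-6): internal coord -1 + (-6)·β' = +0.816654; +0.816654 ∉ [-0.4, 0.4) → out
#8 (-7,-21): internal coord -7 + (-21)·β' = -0.641712; -0.641712 ∉ [-0.4, 0.4) → out

4, 5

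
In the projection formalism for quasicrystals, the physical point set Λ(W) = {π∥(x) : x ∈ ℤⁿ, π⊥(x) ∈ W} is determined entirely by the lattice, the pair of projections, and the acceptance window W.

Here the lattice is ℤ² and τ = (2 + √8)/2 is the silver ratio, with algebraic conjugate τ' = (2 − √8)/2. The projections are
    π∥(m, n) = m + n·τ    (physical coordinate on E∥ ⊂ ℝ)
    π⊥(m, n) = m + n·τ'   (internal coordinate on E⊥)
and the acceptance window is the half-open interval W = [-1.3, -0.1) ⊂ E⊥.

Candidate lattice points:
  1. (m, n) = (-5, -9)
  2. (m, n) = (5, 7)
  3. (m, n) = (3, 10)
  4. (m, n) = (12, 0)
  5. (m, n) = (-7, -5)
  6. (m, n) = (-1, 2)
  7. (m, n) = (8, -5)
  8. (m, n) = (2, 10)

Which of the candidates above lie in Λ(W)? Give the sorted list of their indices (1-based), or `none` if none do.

Compute τ' = (2−√8)/2 = -0.41421, so π⊥(m,n) = m -0.41421·n.
#1 (-5,-9): internal coord -5 + (-9)·τ' = -1.27208; -1.27208 ∈ [-1.3, -0.1) → IN Λ
#2 (5,7): internal coord 5 + (7)·τ' = +2.10051; +2.10051 ∉ [-1.3, -0.1) → out
#3 (3,10): internal coord 3 + (10)·τ' = -1.14214; -1.14214 ∈ [-1.3, -0.1) → IN Λ
#4 (12,0): internal coord 12 + (0)·τ' = +12.00000; +12.00000 ∉ [-1.3, -0.1) → out
#5 (-7,-5): internal coord -7 + (-5)·τ' = -4.92893; -4.92893 ∉ [-1.3, -0.1) → out
#6 (-1,2): internal coord -1 + (2)·τ' = -1.82843; -1.82843 ∉ [-1.3, -0.1) → out
#7 (8,-5): internal coord 8 + (-5)·τ' = +10.07107; +10.07107 ∉ [-1.3, -0.1) → out
#8 (2,10): internal coord 2 + (10)·τ' = -2.14214; -2.14214 ∉ [-1.3, -0.1) → out

1, 3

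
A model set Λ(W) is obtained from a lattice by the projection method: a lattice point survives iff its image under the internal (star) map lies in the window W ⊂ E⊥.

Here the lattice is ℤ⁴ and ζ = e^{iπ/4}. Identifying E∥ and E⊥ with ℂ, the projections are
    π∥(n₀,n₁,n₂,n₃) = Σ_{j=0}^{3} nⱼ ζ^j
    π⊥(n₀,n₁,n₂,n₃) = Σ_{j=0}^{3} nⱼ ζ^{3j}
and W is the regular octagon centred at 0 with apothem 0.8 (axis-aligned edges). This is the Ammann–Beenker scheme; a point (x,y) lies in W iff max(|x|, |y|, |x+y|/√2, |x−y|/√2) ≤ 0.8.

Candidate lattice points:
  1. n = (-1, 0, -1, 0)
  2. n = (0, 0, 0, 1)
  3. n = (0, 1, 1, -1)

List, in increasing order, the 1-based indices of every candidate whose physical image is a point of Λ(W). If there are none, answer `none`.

none

With ζ = e^{iπ/4} the internal vectors are ζ^0,ζ^3,ζ^6,ζ^9.
#1 (-1, 0, -1, 0): internal (-1.000000, 1.000000); octagon support 1.414214 vs apothem 0.8 → ∉ W
#2 (0, 0, 0, 1): internal (0.707107, 0.707107); octagon support 1.000000 vs apothem 0.8 → ∉ W
#3 (0, 1, 1, -1): internal (-1.414214, -1.000000); octagon support 1.707107 vs apothem 0.8 → ∉ W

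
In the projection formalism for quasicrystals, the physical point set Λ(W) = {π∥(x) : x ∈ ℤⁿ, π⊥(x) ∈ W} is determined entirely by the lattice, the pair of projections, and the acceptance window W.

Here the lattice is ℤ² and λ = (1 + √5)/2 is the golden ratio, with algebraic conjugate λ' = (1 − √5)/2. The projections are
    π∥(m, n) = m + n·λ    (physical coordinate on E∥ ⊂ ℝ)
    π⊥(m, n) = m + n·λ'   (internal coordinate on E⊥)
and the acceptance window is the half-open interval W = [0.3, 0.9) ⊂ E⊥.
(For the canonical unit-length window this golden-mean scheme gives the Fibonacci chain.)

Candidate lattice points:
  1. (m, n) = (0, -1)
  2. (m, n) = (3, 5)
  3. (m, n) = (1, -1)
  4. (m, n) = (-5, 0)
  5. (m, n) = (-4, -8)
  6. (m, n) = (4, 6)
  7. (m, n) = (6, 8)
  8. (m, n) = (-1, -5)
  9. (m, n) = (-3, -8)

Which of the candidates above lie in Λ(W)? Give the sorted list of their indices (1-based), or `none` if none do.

λ' = (1−√5)/2 ≈ -0.61803.
#1 (0,-1): internal coord 0 + (-1)·λ' = +0.61803; +0.61803 ∈ [0.3, 0.9) → IN Λ
#2 (3,5): internal coord 3 + (5)·λ' = -0.09017; -0.09017 ∉ [0.3, 0.9) → out
#3 (1,-1): internal coord 1 + (-1)·λ' = +1.61803; +1.61803 ∉ [0.3, 0.9) → out
#4 (-5,0): internal coord -5 + (0)·λ' = -5.00000; -5.00000 ∉ [0.3, 0.9) → out
#5 (-4,-8): internal coord -4 + (-8)·λ' = +0.94427; +0.94427 ∉ [0.3, 0.9) → out
#6 (4,6): internal coord 4 + (6)·λ' = +0.29180; +0.29180 ∉ [0.3, 0.9) → out
#7 (6,8): internal coord 6 + (8)·λ' = +1.05573; +1.05573 ∉ [0.3, 0.9) → out
#8 (-1,-5): internal coord -1 + (-5)·λ' = +2.09017; +2.09017 ∉ [0.3, 0.9) → out
#9 (-3,-8): internal coord -3 + (-8)·λ' = +1.94427; +1.94427 ∉ [0.3, 0.9) → out

1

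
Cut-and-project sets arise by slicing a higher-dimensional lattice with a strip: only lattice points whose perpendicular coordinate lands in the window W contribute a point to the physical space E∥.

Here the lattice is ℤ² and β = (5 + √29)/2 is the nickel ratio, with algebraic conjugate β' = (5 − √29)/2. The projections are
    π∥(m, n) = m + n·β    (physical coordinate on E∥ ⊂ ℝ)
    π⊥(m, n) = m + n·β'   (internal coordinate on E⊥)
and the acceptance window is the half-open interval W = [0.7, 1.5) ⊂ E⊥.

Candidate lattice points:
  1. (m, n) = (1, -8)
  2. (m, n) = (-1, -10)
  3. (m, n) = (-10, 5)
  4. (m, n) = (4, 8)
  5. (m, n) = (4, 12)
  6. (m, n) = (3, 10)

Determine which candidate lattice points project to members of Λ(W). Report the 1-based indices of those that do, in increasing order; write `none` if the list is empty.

Numerically β ≈ 5.19258 and β' = −1/β ≈ -0.19258.
#1 (1,-8): internal coord 1 + (-8)·β' = +2.54066; +2.54066 ∉ [0.7, 1.5) → out
#2 (-1,-10): internal coord -1 + (-10)·β' = +0.92582; +0.92582 ∈ [0.7, 1.5) → IN Λ
#3 (-10,5): internal coord -10 + (5)·β' = -10.96291; -10.96291 ∉ [0.7, 1.5) → out
#4 (4,8): internal coord 4 + (8)·β' = +2.45934; +2.45934 ∉ [0.7, 1.5) → out
#5 (4,12): internal coord 4 + (12)·β' = +1.68901; +1.68901 ∉ [0.7, 1.5) → out
#6 (3,10): internal coord 3 + (10)·β' = +1.07418; +1.07418 ∈ [0.7, 1.5) → IN Λ

2, 6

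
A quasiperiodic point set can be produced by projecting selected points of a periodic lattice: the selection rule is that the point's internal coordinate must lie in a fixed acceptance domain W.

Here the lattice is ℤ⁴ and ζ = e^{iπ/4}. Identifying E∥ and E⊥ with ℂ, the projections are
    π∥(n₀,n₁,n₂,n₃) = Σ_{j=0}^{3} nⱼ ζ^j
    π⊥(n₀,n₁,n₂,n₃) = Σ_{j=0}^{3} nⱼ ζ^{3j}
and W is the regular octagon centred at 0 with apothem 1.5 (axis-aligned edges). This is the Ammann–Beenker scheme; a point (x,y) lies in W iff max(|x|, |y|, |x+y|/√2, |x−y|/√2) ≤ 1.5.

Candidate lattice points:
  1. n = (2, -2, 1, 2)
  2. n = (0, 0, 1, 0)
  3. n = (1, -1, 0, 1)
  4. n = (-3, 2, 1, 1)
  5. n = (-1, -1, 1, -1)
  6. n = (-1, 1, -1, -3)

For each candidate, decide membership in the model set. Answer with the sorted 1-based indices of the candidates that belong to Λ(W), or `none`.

2

π⊥(n) = n₀ + n₁ζ³ + n₂ζ⁶ + n₃ζ⁹ where ζ = e^{iπ/4}.
candidate 1: n = (2, -2, 1, 2) → π⊥ ≈ (+4.828427, -1.000000); max(|x|,|y|,|x±y|/√2) = 4.828427 > 1.5 ⇒ ∉ W
candidate 2: n = (0, 0, 1, 0) → π⊥ ≈ (+0.000000, -1.000000); max(|x|,|y|,|x±y|/√2) = 1.000000 ≤ 1.5 ⇒ ∈ W
candidate 3: n = (1, -1, 0, 1) → π⊥ ≈ (+2.414214, +0.000000); max(|x|,|y|,|x±y|/√2) = 2.414214 > 1.5 ⇒ ∉ W
candidate 4: n = (-3, 2, 1, 1) → π⊥ ≈ (-3.707107, +1.121320); max(|x|,|y|,|x±y|/√2) = 3.707107 > 1.5 ⇒ ∉ W
candidate 5: n = (-1, -1, 1, -1) → π⊥ ≈ (-1.000000, -2.414214); max(|x|,|y|,|x±y|/√2) = 2.414214 > 1.5 ⇒ ∉ W
candidate 6: n = (-1, 1, -1, -3) → π⊥ ≈ (-3.828427, -0.414214); max(|x|,|y|,|x±y|/√2) = 3.828427 > 1.5 ⇒ ∉ W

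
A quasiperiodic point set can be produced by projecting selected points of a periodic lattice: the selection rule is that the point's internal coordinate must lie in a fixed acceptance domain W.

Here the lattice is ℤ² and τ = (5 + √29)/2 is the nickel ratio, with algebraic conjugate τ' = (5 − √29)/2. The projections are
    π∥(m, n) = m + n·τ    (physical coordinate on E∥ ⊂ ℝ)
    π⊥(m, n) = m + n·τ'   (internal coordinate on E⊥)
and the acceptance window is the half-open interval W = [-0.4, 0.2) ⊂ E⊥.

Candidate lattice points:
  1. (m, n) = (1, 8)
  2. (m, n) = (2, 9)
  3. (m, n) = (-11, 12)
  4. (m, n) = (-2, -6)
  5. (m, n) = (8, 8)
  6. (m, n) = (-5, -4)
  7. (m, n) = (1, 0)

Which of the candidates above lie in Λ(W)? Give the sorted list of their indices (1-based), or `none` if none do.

Compute τ' = (5−√29)/2 = -0.1926, so π⊥(m,n) = m -0.1926·n.
[1] lift (1,8): star map gives -0.5407; window check -0.4 ≤ -0.5407 < 0.2 is false → out
[2] lift (2,9): star map gives 0.2668; window check -0.4 ≤ 0.2668 < 0.2 is false → out
[3] lift (-11,12): star map gives -13.3110; window check -0.4 ≤ -13.3110 < 0.2 is false → out
[4] lift (-2,-6): star map gives -0.8445; window check -0.4 ≤ -0.8445 < 0.2 is false → out
[5] lift (8,8): star map gives 6.4593; window check -0.4 ≤ 6.4593 < 0.2 is false → out
[6] lift (-5,-4): star map gives -4.2297; window check -0.4 ≤ -4.2297 < 0.2 is false → out
[7] lift (1,0): star map gives 1.0000; window check -0.4 ≤ 1.0000 < 0.2 is false → out

none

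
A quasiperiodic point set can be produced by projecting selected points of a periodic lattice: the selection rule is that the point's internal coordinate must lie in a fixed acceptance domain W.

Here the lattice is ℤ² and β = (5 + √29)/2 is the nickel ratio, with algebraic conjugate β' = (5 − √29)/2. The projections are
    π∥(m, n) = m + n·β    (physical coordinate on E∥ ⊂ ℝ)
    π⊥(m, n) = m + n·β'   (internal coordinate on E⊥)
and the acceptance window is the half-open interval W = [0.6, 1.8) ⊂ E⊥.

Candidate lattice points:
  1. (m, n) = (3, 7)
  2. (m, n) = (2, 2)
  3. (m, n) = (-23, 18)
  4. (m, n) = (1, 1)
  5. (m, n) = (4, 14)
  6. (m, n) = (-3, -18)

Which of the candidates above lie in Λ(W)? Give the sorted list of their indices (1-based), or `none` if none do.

1, 2, 4, 5

Compute β' = (5−√29)/2 = -0.192582, so π⊥(m,n) = m -0.192582·n.
#1 (3,7): internal coord 3 + (7)·β' = +1.651923; +1.651923 ∈ [0.6, 1.8) → IN Λ
#2 (2,2): internal coord 2 + (2)·β' = +1.614835; +1.614835 ∈ [0.6, 1.8) → IN Λ
#3 (-23,18): internal coord -23 + (18)·β' = -26.466483; -26.466483 ∉ [0.6, 1.8) → out
#4 (1,1): internal coord 1 + (1)·β' = +0.807418; +0.807418 ∈ [0.6, 1.8) → IN Λ
#5 (4,14): internal coord 4 + (14)·β' = +1.303846; +1.303846 ∈ [0.6, 1.8) → IN Λ
#6 (-3,-18): internal coord -3 + (-18)·β' = +0.466483; +0.466483 ∉ [0.6, 1.8) → out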